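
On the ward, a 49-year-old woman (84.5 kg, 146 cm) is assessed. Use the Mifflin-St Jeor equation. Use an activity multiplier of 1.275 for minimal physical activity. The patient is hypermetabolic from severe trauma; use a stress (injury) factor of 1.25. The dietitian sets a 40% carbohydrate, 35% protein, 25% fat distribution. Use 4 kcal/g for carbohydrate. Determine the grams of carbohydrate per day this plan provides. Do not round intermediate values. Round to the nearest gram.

215 g/day

Mifflin-St Jeor (female): BMR = 10(84.5) + 6.25(146) − 5(49) − 161 = 845 + 912.5 − 245 − 161 = 1351.5 kcal/day.
TEE = 1351.5 × 1.275 = 1723.1625 kcal/day.
With stress factor 1.25: 1723.1625 × 1.25 = 2153.9531 kcal/day.
Carbohydrate energy = 40% × 2153.9531 = 861.5813 kcal.
Carbohydrate = 861.5813 ÷ 4 kcal/g = 215.3953 g.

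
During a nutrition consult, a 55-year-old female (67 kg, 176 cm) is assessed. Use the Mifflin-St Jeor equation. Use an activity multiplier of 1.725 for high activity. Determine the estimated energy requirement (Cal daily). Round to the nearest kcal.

Mifflin-St Jeor (female): BMR = 10(67) + 6.25(176) − 5(55) − 161 = 670 + 1100 − 275 − 161 = 1334 kcal/day.
TEE = BMR × activity factor = 1334 × 1.725 = 2301.15 kcal/day.

2301 Cal daily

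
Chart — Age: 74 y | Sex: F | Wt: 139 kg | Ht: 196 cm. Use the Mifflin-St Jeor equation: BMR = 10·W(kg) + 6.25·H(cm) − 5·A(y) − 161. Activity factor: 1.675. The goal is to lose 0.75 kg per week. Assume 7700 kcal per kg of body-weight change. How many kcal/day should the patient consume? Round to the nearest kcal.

2666 kcal/day

Mifflin-St Jeor (female): BMR = 10(139) + 6.25(196) − 5(74) − 161 = 1390 + 1225 − 370 − 161 = 2084 kcal/day.
TEE = 2084 × 1.675 = 3490.7 kcal/day.
Required daily deficit = 0.75 × 7700 ÷ 7 = 825 kcal/day.
Target intake = 3490.7 − 825 = 2665.7 kcal/day.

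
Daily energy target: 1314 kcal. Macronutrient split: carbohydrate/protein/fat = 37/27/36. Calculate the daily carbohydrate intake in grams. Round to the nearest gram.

Carbohydrate energy = 37% × 1314 = 486.18 kcal.
At 4 kcal/g: 486.18 ÷ 4 = 121.545 g.

122 g/day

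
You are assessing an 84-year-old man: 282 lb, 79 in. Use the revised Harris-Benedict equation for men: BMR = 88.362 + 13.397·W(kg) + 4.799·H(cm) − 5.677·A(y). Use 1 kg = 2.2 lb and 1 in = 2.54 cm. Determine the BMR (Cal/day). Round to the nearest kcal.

2292 Cal/day

Convert to metric: weight = 282 ÷ 2.2 = 128.1818 kg; height = 79 × 2.54 = 200.66 cm.
Harris-Benedict: BMR = 88.362 + 13.397(128.1818) + 4.799(200.66) − 5.677(84) = 2291.7132 kcal/day.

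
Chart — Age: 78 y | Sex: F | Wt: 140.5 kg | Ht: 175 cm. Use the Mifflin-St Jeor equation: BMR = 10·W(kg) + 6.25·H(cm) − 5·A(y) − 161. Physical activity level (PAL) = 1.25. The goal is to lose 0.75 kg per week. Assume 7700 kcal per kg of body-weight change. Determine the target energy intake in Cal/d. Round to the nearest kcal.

1610 Cal/d

Mifflin-St Jeor (female): BMR = 10(140.5) + 6.25(175) − 5(78) − 161 = 1405 + 1093.75 − 390 − 161 = 1947.75 kcal/day.
TEE = 1947.75 × 1.25 = 2434.6875 kcal/day.
Required daily deficit = 0.75 × 7700 ÷ 7 = 825 kcal/day.
Target intake = 2434.6875 − 825 = 1609.6875 kcal/day.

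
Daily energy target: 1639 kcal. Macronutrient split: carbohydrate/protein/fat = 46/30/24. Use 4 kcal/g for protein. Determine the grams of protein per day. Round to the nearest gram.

Protein energy = 30% × 1639 = 491.7 kcal.
At 4 kcal/g: 491.7 ÷ 4 = 122.925 g.

123 g/day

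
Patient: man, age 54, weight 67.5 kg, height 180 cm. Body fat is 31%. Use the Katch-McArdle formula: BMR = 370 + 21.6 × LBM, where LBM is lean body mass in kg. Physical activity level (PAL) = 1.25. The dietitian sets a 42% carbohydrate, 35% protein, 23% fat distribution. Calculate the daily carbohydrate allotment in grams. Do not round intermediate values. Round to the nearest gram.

LBM = 67.5 × (1 − 0.31) = 46.575 kg. Katch-McArdle: BMR = 370 + 21.6 × 46.575 = 1376.02 kcal/day.
TEE = 1376.02 × 1.25 = 1720.025 kcal/day.
Carbohydrate energy = 42% × 1720.025 = 722.4105 kcal.
Carbohydrate = 722.4105 ÷ 4 kcal/g = 180.6026 g.

181 g/day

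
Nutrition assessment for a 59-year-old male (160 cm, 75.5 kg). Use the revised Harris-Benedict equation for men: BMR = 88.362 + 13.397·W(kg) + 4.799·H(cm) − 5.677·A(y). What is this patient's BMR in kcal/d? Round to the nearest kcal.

1533 kcal/d

Harris-Benedict: BMR = 88.362 + 13.397(75.5) + 4.799(160) − 5.677(59) = 1532.7325 kcal/day.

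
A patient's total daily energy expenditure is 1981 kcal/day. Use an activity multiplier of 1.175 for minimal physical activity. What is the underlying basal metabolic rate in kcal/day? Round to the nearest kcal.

1686 kcal/day

BMR = TEE ÷ activity factor = 1981 ÷ 1.175 = 1685.9574 kcal/day.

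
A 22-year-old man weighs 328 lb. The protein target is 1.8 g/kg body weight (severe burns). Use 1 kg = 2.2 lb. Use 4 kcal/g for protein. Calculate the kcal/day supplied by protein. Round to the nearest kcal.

1073 kcal/day

Weight in kg = 328 ÷ 2.2 = 149.0909 kg.
Protein = 1.8 g/kg × 149.0909 kg = 268.3636 g/day.
Protein energy = 268.3636 g × 4 kcal/g = 1073.4545 kcal/day.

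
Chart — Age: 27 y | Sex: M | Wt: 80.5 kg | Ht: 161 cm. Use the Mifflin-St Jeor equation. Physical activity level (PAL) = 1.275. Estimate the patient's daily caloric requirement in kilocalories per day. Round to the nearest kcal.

Mifflin-St Jeor (male): BMR = 10(80.5) + 6.25(161) − 5(27) + 5 = 805 + 1006.25 − 135 + 5 = 1681.25 kcal/day.
TEE = BMR × activity factor = 1681.25 × 1.275 = 2143.5938 kcal/day.

2144 kilocalories per day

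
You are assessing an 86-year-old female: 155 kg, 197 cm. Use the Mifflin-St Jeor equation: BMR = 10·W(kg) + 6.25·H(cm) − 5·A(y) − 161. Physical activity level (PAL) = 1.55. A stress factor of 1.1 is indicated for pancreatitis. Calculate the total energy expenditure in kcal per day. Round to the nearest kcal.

3734 kcal per day

Mifflin-St Jeor (female): BMR = 10(155) + 6.25(197) − 5(86) − 161 = 1550 + 1231.25 − 430 − 161 = 2190.25 kcal/day.
TEE = BMR × activity factor = 2190.25 × 1.55 = 3394.8875 kcal/day.
Apply stress factor: 3394.8875 × 1.1 = 3734.3763 kcal/day.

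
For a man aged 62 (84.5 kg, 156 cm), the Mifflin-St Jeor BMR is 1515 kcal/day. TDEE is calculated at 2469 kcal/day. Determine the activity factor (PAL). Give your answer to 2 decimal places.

Activity factor = TEE ÷ BMR = 2469 ÷ 1515 = 1.63.

1.63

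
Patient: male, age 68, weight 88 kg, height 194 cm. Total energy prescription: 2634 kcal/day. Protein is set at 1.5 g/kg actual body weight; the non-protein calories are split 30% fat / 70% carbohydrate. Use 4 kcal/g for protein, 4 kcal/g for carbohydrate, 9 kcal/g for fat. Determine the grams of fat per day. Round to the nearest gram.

Protein = 1.5 × 88 = 132 g → 132 × 4 = 528 kcal.
Non-protein calories = 2634 − 528 = 2106 kcal.
Fat: 30% × 2106 = 631.8 kcal; carbohydrate: 1474.2 kcal.
Fat: 631.8 kcal ÷ 9 kcal/g = 70.2 g.

70 g/day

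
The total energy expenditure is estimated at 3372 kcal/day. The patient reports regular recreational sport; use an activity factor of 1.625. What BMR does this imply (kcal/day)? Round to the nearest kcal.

2075 kcal/day

BMR = TEE ÷ activity factor = 3372 ÷ 1.625 = 2075.0769 kcal/day.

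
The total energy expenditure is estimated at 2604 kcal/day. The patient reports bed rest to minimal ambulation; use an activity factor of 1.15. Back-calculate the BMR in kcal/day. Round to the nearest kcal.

BMR = TEE ÷ activity factor = 2604 ÷ 1.15 = 2264.3478 kcal/day.

2264 kcal/day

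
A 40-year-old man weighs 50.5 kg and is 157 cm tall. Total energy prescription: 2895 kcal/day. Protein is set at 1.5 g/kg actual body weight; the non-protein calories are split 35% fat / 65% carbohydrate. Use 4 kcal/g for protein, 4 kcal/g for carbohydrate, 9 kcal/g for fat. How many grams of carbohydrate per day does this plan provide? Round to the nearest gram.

421 g/day

Protein = 1.5 × 50.5 = 75.75 g → 75.75 × 4 = 303 kcal.
Non-protein calories = 2895 − 303 = 2592 kcal.
Fat: 35% × 2592 = 907.2 kcal; carbohydrate: 1684.8 kcal.
Carbohydrate: 1684.8 kcal ÷ 4 kcal/g = 421.2 g.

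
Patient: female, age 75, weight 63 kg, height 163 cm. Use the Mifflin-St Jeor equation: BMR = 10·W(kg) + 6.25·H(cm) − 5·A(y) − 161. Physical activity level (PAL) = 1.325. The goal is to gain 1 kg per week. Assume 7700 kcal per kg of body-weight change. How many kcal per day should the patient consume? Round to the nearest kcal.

2574 kcal per day

Mifflin-St Jeor (female): BMR = 10(63) + 6.25(163) − 5(75) − 161 = 630 + 1018.75 − 375 − 161 = 1112.75 kcal/day.
TEE = 1112.75 × 1.325 = 1474.3938 kcal/day.
Required daily surplus = 1 × 7700 ÷ 7 = 1100 kcal/day.
Target intake = 1474.3938 + 1100 = 2574.3938 kcal/day.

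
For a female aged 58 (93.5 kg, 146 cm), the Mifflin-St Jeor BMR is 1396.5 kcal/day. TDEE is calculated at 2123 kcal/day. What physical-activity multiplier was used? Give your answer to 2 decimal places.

1.52

Activity factor = TEE ÷ BMR = 2123 ÷ 1396.5 = 1.52.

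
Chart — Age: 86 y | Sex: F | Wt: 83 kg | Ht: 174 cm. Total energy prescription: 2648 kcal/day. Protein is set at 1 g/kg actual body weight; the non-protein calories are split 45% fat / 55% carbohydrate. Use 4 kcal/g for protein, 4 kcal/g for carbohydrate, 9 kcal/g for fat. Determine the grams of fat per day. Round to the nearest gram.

116 g/day

Protein = 1 × 83 = 83 g → 83 × 4 = 332 kcal.
Non-protein calories = 2648 − 332 = 2316 kcal.
Fat: 45% × 2316 = 1042.2 kcal; carbohydrate: 1273.8 kcal.
Fat: 1042.2 kcal ÷ 9 kcal/g = 115.8 g.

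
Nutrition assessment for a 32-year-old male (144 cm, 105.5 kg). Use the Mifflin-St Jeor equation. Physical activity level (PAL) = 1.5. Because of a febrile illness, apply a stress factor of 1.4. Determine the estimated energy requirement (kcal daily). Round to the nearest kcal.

3780 kcal daily

Mifflin-St Jeor (male): BMR = 10(105.5) + 6.25(144) − 5(32) + 5 = 1055 + 900 − 160 + 5 = 1800 kcal/day.
TEE = BMR × activity factor = 1800 × 1.5 = 2700 kcal/day.
Apply stress factor: 2700 × 1.4 = 3780 kcal/day.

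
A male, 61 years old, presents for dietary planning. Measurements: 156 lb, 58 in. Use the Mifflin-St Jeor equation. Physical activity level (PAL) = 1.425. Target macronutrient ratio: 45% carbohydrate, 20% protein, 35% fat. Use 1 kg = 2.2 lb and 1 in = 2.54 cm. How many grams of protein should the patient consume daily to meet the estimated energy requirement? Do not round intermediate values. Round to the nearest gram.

Convert to metric: weight = 156 ÷ 2.2 = 70.9091 kg; height = 58 × 2.54 = 147.32 cm.
Mifflin-St Jeor (male): BMR = 10(70.9091) + 6.25(147.32) − 5(61) + 5 = 709.0909 + 920.75 − 305 + 5 = 1329.8409 kcal/day.
TEE = 1329.8409 × 1.425 = 1895.0233 kcal/day.
Protein energy = 20% × 1895.0233 = 379.0047 kcal.
Protein = 379.0047 ÷ 4 kcal/g = 94.7512 g.

95 g/day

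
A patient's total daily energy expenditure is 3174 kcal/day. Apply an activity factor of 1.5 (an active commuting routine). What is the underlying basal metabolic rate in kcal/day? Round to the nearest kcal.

2116 kcal/day

BMR = TEE ÷ activity factor = 3174 ÷ 1.5 = 2116 kcal/day.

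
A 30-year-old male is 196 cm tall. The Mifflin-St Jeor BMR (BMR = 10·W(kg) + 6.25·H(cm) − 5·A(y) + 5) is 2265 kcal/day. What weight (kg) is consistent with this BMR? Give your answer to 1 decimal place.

118.5 kg

2265 = 10·W + 6.25(196) − 5(30) + 5
10·W = 2265 − 1080 = 1185, so W = 118.5 kg.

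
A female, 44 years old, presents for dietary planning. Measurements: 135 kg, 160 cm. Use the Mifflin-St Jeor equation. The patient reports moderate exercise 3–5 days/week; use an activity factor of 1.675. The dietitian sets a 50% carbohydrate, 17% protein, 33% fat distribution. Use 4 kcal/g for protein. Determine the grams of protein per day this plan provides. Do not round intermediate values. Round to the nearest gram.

140 g/day

Mifflin-St Jeor (female): BMR = 10(135) + 6.25(160) − 5(44) − 161 = 1350 + 1000 − 220 − 161 = 1969 kcal/day.
TEE = 1969 × 1.675 = 3298.075 kcal/day.
Protein energy = 17% × 3298.075 = 560.6728 kcal.
Protein = 560.6728 ÷ 4 kcal/g = 140.1682 g.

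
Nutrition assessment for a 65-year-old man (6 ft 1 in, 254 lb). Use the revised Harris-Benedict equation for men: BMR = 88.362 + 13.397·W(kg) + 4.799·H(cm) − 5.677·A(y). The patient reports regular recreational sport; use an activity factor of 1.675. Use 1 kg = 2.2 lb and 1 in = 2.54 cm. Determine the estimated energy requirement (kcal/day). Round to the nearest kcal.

Convert to metric: weight = 254 ÷ 2.2 = 115.4545 kg; height = (6×12 + 1) × 2.54 = 73 × 2.54 = 185.42 cm.
Harris-Benedict: BMR = 88.362 + 13.397(115.4545) + 4.799(185.42) − 5.677(65) = 2155.9321 kcal/day.
TEE = BMR × activity factor = 2155.9321 × 1.675 = 3611.1863 kcal/day.

3611 kcal/day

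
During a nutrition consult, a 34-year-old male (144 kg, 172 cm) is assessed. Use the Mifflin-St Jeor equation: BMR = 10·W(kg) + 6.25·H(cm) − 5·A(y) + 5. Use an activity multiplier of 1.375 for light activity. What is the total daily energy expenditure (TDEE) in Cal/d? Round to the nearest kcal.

3231 Cal/d

Mifflin-St Jeor (male): BMR = 10(144) + 6.25(172) − 5(34) + 5 = 1440 + 1075 − 170 + 5 = 2350 kcal/day.
TEE = BMR × activity factor = 2350 × 1.375 = 3231.25 kcal/day.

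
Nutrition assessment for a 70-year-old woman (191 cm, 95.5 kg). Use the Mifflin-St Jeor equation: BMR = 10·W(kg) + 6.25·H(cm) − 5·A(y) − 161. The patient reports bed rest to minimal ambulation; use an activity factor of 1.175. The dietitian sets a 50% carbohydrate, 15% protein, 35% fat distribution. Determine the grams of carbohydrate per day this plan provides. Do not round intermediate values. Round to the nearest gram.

Mifflin-St Jeor (female): BMR = 10(95.5) + 6.25(191) − 5(70) − 161 = 955 + 1193.75 − 350 − 161 = 1637.75 kcal/day.
TEE = 1637.75 × 1.175 = 1924.3563 kcal/day.
Carbohydrate energy = 50% × 1924.3563 = 962.1781 kcal.
Carbohydrate = 962.1781 ÷ 4 kcal/g = 240.5445 g.

241 g/day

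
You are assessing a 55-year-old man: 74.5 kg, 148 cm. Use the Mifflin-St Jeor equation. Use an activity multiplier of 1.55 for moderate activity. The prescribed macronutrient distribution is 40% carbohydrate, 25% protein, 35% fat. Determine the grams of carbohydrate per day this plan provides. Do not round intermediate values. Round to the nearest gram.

217 g/day

Mifflin-St Jeor (male): BMR = 10(74.5) + 6.25(148) − 5(55) + 5 = 745 + 925 − 275 + 5 = 1400 kcal/day.
TEE = 1400 × 1.55 = 2170 kcal/day.
Carbohydrate energy = 40% × 2170 = 868 kcal.
Carbohydrate = 868 ÷ 4 kcal/g = 217 g.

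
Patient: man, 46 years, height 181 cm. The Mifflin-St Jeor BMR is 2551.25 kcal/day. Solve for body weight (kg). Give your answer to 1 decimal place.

2551.25 = 10·W + 6.25(181) − 5(46) + 5
10·W = 2551.25 − 906.25 = 1645, so W = 164.5 kg.

164.5 kg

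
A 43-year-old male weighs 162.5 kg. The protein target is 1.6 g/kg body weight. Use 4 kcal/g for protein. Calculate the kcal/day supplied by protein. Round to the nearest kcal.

Protein = 1.6 g/kg × 162.5 kg = 260 g/day.
Protein energy = 260 g × 4 kcal/g = 1040 kcal/day.

1040 kcal/day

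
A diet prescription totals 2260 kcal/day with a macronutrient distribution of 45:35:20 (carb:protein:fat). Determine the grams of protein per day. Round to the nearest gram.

Protein energy = 35% × 2260 = 791 kcal.
At 4 kcal/g: 791 ÷ 4 = 197.75 g.

198 g/day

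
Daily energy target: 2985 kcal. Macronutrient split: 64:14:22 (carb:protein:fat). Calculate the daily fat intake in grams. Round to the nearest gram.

73 g/day

Fat energy = 22% × 2985 = 656.7 kcal.
At 9 kcal/g: 656.7 ÷ 9 = 72.9667 g.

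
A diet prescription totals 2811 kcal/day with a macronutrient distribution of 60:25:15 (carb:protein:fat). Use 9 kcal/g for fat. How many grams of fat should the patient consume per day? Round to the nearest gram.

Fat energy = 15% × 2811 = 421.65 kcal.
At 9 kcal/g: 421.65 ÷ 9 = 46.85 g.

47 g/day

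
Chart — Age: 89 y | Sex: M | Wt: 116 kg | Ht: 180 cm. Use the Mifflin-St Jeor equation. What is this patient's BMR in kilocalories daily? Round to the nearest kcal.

Mifflin-St Jeor (male): BMR = 10(116) + 6.25(180) − 5(89) + 5 = 1160 + 1125 − 445 + 5 = 1845 kcal/day.

1845 kilocalories daily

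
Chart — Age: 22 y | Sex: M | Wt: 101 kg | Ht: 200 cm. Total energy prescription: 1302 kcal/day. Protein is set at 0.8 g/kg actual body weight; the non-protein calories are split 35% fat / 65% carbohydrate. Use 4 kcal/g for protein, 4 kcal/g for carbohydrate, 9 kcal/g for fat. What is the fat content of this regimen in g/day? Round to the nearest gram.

38 g/day

Protein = 0.8 × 101 = 80.8 g → 80.8 × 4 = 323.2 kcal.
Non-protein calories = 1302 − 323.2 = 978.8 kcal.
Fat: 35% × 978.8 = 342.58 kcal; carbohydrate: 636.22 kcal.
Fat: 342.58 kcal ÷ 9 kcal/g = 38.0644 g.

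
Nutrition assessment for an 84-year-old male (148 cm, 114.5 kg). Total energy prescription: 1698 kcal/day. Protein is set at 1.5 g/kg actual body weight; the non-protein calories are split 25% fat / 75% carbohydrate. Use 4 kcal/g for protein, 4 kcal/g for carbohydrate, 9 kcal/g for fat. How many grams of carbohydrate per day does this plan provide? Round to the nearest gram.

190 g/day

Protein = 1.5 × 114.5 = 171.75 g → 171.75 × 4 = 687 kcal.
Non-protein calories = 1698 − 687 = 1011 kcal.
Fat: 25% × 1011 = 252.75 kcal; carbohydrate: 758.25 kcal.
Carbohydrate: 758.25 kcal ÷ 4 kcal/g = 189.5625 g.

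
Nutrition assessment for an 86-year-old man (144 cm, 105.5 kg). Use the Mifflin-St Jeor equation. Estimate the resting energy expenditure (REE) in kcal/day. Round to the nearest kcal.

Mifflin-St Jeor (male): BMR = 10(105.5) + 6.25(144) − 5(86) + 5 = 1055 + 900 − 430 + 5 = 1530 kcal/day.

1530 kcal/day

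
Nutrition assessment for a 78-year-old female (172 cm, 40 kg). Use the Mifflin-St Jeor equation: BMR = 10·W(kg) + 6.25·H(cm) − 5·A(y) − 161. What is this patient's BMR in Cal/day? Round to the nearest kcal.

Mifflin-St Jeor (female): BMR = 10(40) + 6.25(172) − 5(78) − 161 = 400 + 1075 − 390 − 161 = 924 kcal/day.

924 Cal/day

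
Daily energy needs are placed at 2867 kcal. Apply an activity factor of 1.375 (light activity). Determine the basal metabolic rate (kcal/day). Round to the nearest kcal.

BMR = TEE ÷ activity factor = 2867 ÷ 1.375 = 2085.0909 kcal/day.

2085 kcal/day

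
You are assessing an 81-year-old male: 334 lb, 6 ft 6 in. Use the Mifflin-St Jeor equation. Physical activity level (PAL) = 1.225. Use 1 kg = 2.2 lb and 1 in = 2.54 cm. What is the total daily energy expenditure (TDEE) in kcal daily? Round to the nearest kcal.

Convert to metric: weight = 334 ÷ 2.2 = 151.8182 kg; height = (6×12 + 6) × 2.54 = 78 × 2.54 = 198.12 cm.
Mifflin-St Jeor (male): BMR = 10(151.8182) + 6.25(198.12) − 5(81) + 5 = 1518.1818 + 1238.25 − 405 + 5 = 2356.4318 kcal/day.
TEE = BMR × activity factor = 2356.4318 × 1.225 = 2886.629 kcal/day.

2887 kcal daily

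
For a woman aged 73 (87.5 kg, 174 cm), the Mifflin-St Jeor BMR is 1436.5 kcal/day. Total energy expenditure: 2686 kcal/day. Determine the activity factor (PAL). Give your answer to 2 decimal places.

Activity factor = TEE ÷ BMR = 2686 ÷ 1436.5 = 1.87.

1.87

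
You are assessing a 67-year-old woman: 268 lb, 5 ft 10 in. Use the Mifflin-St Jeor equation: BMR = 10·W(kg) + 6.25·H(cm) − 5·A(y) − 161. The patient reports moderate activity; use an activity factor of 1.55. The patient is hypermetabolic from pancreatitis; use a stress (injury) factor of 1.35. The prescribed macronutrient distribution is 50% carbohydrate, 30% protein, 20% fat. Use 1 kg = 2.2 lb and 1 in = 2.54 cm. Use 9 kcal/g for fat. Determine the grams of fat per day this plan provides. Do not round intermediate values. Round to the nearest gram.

Convert to metric: weight = 268 ÷ 2.2 = 121.8182 kg; height = (5×12 + 10) × 2.54 = 70 × 2.54 = 177.8 cm.
Mifflin-St Jeor (female): BMR = 10(121.8182) + 6.25(177.8) − 5(67) − 161 = 1218.1818 + 1111.25 − 335 − 161 = 1833.4318 kcal/day.
TEE = 1833.4318 × 1.55 = 2841.8193 kcal/day.
With stress factor 1.35: 2841.8193 × 1.35 = 3836.4561 kcal/day.
Fat energy = 20% × 3836.4561 = 767.2912 kcal.
Fat = 767.2912 ÷ 9 kcal/g = 85.2546 g.

85 g/day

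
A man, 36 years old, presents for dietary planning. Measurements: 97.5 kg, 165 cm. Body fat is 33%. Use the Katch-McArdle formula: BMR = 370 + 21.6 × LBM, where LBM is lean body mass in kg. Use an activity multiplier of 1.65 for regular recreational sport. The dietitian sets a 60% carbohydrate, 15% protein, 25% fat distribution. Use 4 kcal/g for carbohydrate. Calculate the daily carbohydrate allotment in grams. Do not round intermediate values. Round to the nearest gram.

LBM = 97.5 × (1 − 0.33) = 65.325 kg. Katch-McArdle: BMR = 370 + 21.6 × 65.325 = 1781.02 kcal/day.
TEE = 1781.02 × 1.65 = 2938.683 kcal/day.
Carbohydrate energy = 60% × 2938.683 = 1763.2098 kcal.
Carbohydrate = 1763.2098 ÷ 4 kcal/g = 440.8025 g.

441 g/day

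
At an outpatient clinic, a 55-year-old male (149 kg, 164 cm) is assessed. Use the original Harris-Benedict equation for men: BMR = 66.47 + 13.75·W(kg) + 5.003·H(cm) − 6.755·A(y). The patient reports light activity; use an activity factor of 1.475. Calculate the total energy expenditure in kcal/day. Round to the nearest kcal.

Harris-Benedict: BMR = 66.47 + 13.75(149) + 5.003(164) − 6.755(55) = 2564.187 kcal/day.
TEE = BMR × activity factor = 2564.187 × 1.475 = 3782.1758 kcal/day.

3782 kcal/day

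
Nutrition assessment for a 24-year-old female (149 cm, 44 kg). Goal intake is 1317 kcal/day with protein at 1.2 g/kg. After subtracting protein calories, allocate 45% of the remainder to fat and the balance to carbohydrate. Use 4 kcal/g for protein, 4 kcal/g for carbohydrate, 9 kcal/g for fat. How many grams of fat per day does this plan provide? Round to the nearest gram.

55 g/day

Protein = 1.2 × 44 = 52.8 g → 52.8 × 4 = 211.2 kcal.
Non-protein calories = 1317 − 211.2 = 1105.8 kcal.
Fat: 45% × 1105.8 = 497.61 kcal; carbohydrate: 608.19 kcal.
Fat: 497.61 kcal ÷ 9 kcal/g = 55.29 g.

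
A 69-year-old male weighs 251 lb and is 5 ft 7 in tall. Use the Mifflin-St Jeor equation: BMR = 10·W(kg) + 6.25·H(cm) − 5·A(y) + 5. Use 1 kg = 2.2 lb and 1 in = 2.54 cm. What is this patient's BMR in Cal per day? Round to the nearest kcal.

Convert to metric: weight = 251 ÷ 2.2 = 114.0909 kg; height = (5×12 + 7) × 2.54 = 67 × 2.54 = 170.18 cm.
Mifflin-St Jeor (male): BMR = 10(114.0909) + 6.25(170.18) − 5(69) + 5 = 1140.9091 + 1063.625 − 345 + 5 = 1864.5341 kcal/day.

1865 Cal per day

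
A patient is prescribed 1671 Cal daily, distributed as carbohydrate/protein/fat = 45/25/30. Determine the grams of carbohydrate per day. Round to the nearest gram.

188 g/day

Carbohydrate energy = 45% × 1671 = 751.95 kcal.
At 4 kcal/g: 751.95 ÷ 4 = 187.9875 g.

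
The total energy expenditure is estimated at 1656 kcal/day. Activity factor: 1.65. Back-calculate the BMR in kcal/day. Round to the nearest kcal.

1004 kcal/day

BMR = TEE ÷ activity factor = 1656 ÷ 1.65 = 1003.6364 kcal/day.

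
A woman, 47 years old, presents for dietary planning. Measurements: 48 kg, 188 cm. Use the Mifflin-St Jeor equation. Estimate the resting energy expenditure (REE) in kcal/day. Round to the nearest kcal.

1259 kcal/day

Mifflin-St Jeor (female): BMR = 10(48) + 6.25(188) − 5(47) − 161 = 480 + 1175 − 235 − 161 = 1259 kcal/day.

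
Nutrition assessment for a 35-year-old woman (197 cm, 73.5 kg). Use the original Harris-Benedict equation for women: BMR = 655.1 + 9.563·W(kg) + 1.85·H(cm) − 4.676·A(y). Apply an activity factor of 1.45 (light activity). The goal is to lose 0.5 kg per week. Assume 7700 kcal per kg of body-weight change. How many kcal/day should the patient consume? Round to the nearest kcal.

1710 kcal/day

Harris-Benedict: BMR = 655.1 + 9.563(73.5) + 1.85(197) − 4.676(35) = 1558.7705 kcal/day.
TEE = 1558.7705 × 1.45 = 2260.2172 kcal/day.
Required daily deficit = 0.5 × 7700 ÷ 7 = 550 kcal/day.
Target intake = 2260.2172 − 550 = 1710.2172 kcal/day.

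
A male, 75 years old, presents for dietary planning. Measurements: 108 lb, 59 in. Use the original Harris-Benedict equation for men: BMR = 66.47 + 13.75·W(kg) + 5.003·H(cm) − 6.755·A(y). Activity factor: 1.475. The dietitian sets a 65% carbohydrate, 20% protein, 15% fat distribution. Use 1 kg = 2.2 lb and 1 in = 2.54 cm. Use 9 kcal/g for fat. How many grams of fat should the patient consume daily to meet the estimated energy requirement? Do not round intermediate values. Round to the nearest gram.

Convert to metric: weight = 108 ÷ 2.2 = 49.0909 kg; height = 59 × 2.54 = 149.86 cm.
Harris-Benedict: BMR = 66.47 + 13.75(49.0909) + 5.003(149.86) − 6.755(75) = 984.5946 kcal/day.
TEE = 984.5946 × 1.475 = 1452.277 kcal/day.
Fat energy = 15% × 1452.277 = 217.8416 kcal.
Fat = 217.8416 ÷ 9 kcal/g = 24.2046 g.

24 g/day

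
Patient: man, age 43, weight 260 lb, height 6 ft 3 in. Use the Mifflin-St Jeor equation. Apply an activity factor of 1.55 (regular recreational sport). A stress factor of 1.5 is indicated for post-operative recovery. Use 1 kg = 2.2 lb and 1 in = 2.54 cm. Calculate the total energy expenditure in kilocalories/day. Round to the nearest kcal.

5028 kilocalories/day

Convert to metric: weight = 260 ÷ 2.2 = 118.1818 kg; height = (6×12 + 3) × 2.54 = 75 × 2.54 = 190.5 cm.
Mifflin-St Jeor (male): BMR = 10(118.1818) + 6.25(190.5) − 5(43) + 5 = 1181.8182 + 1190.625 − 215 + 5 = 2162.4432 kcal/day.
TEE = BMR × activity factor = 2162.4432 × 1.55 = 3351.7869 kcal/day.
Apply stress factor: 3351.7869 × 1.5 = 5027.6804 kcal/day.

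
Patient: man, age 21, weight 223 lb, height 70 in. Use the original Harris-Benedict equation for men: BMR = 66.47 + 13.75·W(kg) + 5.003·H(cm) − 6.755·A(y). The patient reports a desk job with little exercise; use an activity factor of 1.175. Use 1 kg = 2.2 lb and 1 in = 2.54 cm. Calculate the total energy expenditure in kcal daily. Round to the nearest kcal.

2594 kcal daily

Convert to metric: weight = 223 ÷ 2.2 = 101.3636 kg; height = 70 × 2.54 = 177.8 cm.
Harris-Benedict: BMR = 66.47 + 13.75(101.3636) + 5.003(177.8) − 6.755(21) = 2207.8984 kcal/day.
TEE = BMR × activity factor = 2207.8984 × 1.175 = 2594.2806 kcal/day.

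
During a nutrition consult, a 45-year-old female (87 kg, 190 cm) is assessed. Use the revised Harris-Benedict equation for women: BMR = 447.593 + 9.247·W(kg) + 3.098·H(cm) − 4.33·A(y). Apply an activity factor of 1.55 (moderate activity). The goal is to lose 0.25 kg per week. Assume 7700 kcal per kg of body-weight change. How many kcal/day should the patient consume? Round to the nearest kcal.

Harris-Benedict: BMR = 447.593 + 9.247(87) + 3.098(190) − 4.33(45) = 1645.852 kcal/day.
TEE = 1645.852 × 1.55 = 2551.0706 kcal/day.
Required daily deficit = 0.25 × 7700 ÷ 7 = 275 kcal/day.
Target intake = 2551.0706 − 275 = 2276.0706 kcal/day.

2276 kcal/day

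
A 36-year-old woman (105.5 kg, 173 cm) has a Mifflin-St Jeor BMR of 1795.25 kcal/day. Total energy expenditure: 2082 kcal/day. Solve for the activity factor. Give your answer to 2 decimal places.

Activity factor = TEE ÷ BMR = 2082 ÷ 1795.25 = 1.16.

1.16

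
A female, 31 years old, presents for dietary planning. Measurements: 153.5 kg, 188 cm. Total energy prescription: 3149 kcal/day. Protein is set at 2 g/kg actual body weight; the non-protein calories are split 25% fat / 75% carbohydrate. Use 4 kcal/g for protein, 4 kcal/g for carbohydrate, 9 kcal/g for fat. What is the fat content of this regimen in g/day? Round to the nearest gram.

53 g/day

Protein = 2 × 153.5 = 307 g → 307 × 4 = 1228 kcal.
Non-protein calories = 3149 − 1228 = 1921 kcal.
Fat: 25% × 1921 = 480.25 kcal; carbohydrate: 1440.75 kcal.
Fat: 480.25 kcal ÷ 9 kcal/g = 53.3611 g.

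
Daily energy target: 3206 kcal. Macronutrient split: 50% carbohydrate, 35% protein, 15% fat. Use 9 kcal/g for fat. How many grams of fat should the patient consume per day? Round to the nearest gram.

Fat energy = 15% × 3206 = 480.9 kcal.
At 9 kcal/g: 480.9 ÷ 9 = 53.4333 g.

53 g/day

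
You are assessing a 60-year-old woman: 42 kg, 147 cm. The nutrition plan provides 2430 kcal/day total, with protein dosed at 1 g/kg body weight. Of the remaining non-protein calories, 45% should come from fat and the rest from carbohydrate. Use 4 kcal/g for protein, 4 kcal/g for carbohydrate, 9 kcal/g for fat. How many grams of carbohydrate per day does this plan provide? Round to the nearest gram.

311 g/day

Protein = 1 × 42 = 42 g → 42 × 4 = 168 kcal.
Non-protein calories = 2430 − 168 = 2262 kcal.
Fat: 45% × 2262 = 1017.9 kcal; carbohydrate: 1244.1 kcal.
Carbohydrate: 1244.1 kcal ÷ 4 kcal/g = 311.025 g.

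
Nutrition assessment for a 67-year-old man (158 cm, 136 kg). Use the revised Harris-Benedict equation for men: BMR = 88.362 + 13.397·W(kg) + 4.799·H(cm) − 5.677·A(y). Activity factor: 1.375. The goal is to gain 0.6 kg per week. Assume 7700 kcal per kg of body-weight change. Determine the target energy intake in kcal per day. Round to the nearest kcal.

Harris-Benedict: BMR = 88.362 + 13.397(136) + 4.799(158) − 5.677(67) = 2288.237 kcal/day.
TEE = 2288.237 × 1.375 = 3146.3259 kcal/day.
Required daily surplus = 0.6 × 7700 ÷ 7 = 660 kcal/day.
Target intake = 3146.3259 + 660 = 3806.3259 kcal/day.

3806 kcal per day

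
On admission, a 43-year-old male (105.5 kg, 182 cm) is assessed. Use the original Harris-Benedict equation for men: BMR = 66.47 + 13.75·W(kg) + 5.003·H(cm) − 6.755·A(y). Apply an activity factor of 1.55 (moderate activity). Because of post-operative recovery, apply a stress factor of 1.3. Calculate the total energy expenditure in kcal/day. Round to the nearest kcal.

Harris-Benedict: BMR = 66.47 + 13.75(105.5) + 5.003(182) − 6.755(43) = 2137.176 kcal/day.
TEE = BMR × activity factor = 2137.176 × 1.55 = 3312.6228 kcal/day.
Apply stress factor: 3312.6228 × 1.3 = 4306.4096 kcal/day.

4306 kcal/day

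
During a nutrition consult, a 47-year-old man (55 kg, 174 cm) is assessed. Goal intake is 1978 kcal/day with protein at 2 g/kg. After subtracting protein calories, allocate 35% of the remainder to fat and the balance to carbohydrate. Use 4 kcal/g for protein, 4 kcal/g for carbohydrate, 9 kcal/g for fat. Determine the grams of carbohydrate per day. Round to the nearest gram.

Protein = 2 × 55 = 110 g → 110 × 4 = 440 kcal.
Non-protein calories = 1978 − 440 = 1538 kcal.
Fat: 35% × 1538 = 538.3 kcal; carbohydrate: 999.7 kcal.
Carbohydrate: 999.7 kcal ÷ 4 kcal/g = 249.925 g.

250 g/day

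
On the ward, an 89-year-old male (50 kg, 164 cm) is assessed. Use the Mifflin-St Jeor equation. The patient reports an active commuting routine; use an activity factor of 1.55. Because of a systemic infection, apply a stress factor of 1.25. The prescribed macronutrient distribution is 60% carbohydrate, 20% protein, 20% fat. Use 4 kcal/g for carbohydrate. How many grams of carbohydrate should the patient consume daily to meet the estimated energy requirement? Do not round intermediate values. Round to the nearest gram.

315 g/day

Mifflin-St Jeor (male): BMR = 10(50) + 6.25(164) − 5(89) + 5 = 500 + 1025 − 445 + 5 = 1085 kcal/day.
TEE = 1085 × 1.55 = 1681.75 kcal/day.
With stress factor 1.25: 1681.75 × 1.25 = 2102.1875 kcal/day.
Carbohydrate energy = 60% × 2102.1875 = 1261.3125 kcal.
Carbohydrate = 1261.3125 ÷ 4 kcal/g = 315.3281 g.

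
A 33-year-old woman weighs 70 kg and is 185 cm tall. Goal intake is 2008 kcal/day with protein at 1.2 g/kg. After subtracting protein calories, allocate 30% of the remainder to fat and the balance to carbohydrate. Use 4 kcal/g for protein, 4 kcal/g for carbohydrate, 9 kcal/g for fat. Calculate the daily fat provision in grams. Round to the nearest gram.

Protein = 1.2 × 70 = 84 g → 84 × 4 = 336 kcal.
Non-protein calories = 2008 − 336 = 1672 kcal.
Fat: 30% × 1672 = 501.6 kcal; carbohydrate: 1170.4 kcal.
Fat: 501.6 kcal ÷ 9 kcal/g = 55.7333 g.

56 g/day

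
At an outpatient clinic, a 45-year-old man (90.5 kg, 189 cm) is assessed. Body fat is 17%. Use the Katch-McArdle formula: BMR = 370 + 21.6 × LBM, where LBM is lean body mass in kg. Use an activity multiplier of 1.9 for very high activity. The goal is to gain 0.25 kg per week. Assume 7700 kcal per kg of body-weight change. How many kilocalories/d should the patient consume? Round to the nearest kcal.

4061 kilocalories/d

LBM = 90.5 × (1 − 0.17) = 75.115 kg. Katch-McArdle: BMR = 370 + 21.6 × 75.115 = 1992.484 kcal/day.
TEE = 1992.484 × 1.9 = 3785.7196 kcal/day.
Required daily surplus = 0.25 × 7700 ÷ 7 = 275 kcal/day.
Target intake = 3785.7196 + 275 = 4060.7196 kcal/day.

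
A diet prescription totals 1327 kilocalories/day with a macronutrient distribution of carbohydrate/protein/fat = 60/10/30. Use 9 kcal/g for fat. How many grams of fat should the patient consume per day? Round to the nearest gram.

Fat energy = 30% × 1327 = 398.1 kcal.
At 9 kcal/g: 398.1 ÷ 9 = 44.2333 g.

44 g/day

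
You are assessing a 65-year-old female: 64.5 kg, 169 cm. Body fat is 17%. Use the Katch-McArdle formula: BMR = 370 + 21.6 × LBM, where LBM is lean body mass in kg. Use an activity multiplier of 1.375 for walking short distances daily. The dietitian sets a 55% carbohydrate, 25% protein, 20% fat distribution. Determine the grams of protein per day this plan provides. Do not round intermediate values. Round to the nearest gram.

131 g/day

LBM = 64.5 × (1 − 0.17) = 53.535 kg. Katch-McArdle: BMR = 370 + 21.6 × 53.535 = 1526.356 kcal/day.
TEE = 1526.356 × 1.375 = 2098.7395 kcal/day.
Protein energy = 25% × 2098.7395 = 524.6849 kcal.
Protein = 524.6849 ÷ 4 kcal/g = 131.1712 g.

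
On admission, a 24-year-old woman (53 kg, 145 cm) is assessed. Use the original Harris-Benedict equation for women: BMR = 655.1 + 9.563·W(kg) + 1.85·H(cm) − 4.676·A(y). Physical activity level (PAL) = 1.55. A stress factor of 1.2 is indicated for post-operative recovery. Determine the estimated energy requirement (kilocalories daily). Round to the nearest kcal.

2451 kilocalories daily

Harris-Benedict: BMR = 655.1 + 9.563(53) + 1.85(145) − 4.676(24) = 1317.965 kcal/day.
TEE = BMR × activity factor = 1317.965 × 1.55 = 2042.8458 kcal/day.
Apply stress factor: 2042.8458 × 1.2 = 2451.4149 kcal/day.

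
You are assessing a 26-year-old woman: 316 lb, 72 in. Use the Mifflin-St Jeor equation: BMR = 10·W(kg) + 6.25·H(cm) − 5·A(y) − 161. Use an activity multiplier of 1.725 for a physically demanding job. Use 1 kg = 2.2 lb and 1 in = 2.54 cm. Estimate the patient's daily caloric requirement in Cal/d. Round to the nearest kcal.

3947 Cal/d

Convert to metric: weight = 316 ÷ 2.2 = 143.6364 kg; height = 72 × 2.54 = 182.88 cm.
Mifflin-St Jeor (female): BMR = 10(143.6364) + 6.25(182.88) − 5(26) − 161 = 1436.3636 + 1143 − 130 − 161 = 2288.3636 kcal/day.
TEE = BMR × activity factor = 2288.3636 × 1.725 = 3947.4273 kcal/day.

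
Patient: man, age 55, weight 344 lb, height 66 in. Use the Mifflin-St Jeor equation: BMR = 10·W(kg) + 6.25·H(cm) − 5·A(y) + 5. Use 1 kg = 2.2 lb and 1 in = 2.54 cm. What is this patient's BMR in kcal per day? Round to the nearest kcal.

2341 kcal per day

Convert to metric: weight = 344 ÷ 2.2 = 156.3636 kg; height = 66 × 2.54 = 167.64 cm.
Mifflin-St Jeor (male): BMR = 10(156.3636) + 6.25(167.64) − 5(55) + 5 = 1563.6364 + 1047.75 − 275 + 5 = 2341.3864 kcal/day.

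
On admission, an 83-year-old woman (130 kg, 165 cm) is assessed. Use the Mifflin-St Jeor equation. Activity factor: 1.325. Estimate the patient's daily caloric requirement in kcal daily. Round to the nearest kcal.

Mifflin-St Jeor (female): BMR = 10(130) + 6.25(165) − 5(83) − 161 = 1300 + 1031.25 − 415 − 161 = 1755.25 kcal/day.
TEE = BMR × activity factor = 1755.25 × 1.325 = 2325.7063 kcal/day.

2326 kcal daily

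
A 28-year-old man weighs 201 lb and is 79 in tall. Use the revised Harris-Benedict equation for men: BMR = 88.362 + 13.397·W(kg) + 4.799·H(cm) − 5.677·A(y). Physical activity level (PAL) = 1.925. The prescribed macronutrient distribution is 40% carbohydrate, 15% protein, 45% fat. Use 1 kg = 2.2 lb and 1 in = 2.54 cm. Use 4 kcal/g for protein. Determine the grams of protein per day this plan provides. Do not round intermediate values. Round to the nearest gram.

Convert to metric: weight = 201 ÷ 2.2 = 91.3636 kg; height = 79 × 2.54 = 200.66 cm.
Harris-Benedict: BMR = 88.362 + 13.397(91.3636) + 4.799(200.66) − 5.677(28) = 2116.372 kcal/day.
TEE = 2116.372 × 1.925 = 4074.0161 kcal/day.
Protein energy = 15% × 4074.0161 = 611.1024 kcal.
Protein = 611.1024 ÷ 4 kcal/g = 152.7756 g.

153 g/day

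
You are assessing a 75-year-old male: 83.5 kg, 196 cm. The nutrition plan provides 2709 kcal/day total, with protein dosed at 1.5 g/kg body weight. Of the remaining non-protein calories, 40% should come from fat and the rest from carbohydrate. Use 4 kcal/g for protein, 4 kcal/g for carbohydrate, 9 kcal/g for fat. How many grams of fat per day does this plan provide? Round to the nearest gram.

Protein = 1.5 × 83.5 = 125.25 g → 125.25 × 4 = 501 kcal.
Non-protein calories = 2709 − 501 = 2208 kcal.
Fat: 40% × 2208 = 883.2 kcal; carbohydrate: 1324.8 kcal.
Fat: 883.2 kcal ÷ 9 kcal/g = 98.1333 g.

98 g/day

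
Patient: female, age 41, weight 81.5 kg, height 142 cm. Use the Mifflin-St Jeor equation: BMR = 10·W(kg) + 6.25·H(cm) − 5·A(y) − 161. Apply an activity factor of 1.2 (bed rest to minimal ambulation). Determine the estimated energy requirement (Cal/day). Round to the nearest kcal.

1604 Cal/day

Mifflin-St Jeor (female): BMR = 10(81.5) + 6.25(142) − 5(41) − 161 = 815 + 887.5 − 205 − 161 = 1336.5 kcal/day.
TEE = BMR × activity factor = 1336.5 × 1.2 = 1603.8 kcal/day.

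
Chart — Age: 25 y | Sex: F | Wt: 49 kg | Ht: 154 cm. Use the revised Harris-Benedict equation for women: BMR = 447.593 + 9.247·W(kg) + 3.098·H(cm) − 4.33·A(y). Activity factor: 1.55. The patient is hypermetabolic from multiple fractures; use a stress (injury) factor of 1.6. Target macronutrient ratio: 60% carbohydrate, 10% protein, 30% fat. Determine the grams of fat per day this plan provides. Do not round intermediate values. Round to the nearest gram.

105 g/day

Harris-Benedict: BMR = 447.593 + 9.247(49) + 3.098(154) − 4.33(25) = 1269.538 kcal/day.
TEE = 1269.538 × 1.55 = 1967.7839 kcal/day.
With stress factor 1.6: 1967.7839 × 1.6 = 3148.4542 kcal/day.
Fat energy = 30% × 3148.4542 = 944.5363 kcal.
Fat = 944.5363 ÷ 9 kcal/g = 104.9485 g.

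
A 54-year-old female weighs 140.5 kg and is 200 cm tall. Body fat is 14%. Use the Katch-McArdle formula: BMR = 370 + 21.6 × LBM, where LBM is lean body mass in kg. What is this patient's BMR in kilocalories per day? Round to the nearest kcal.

2980 kilocalories per day

LBM = 140.5 × (1 − 0.14) = 120.83 kg. Katch-McArdle: BMR = 370 + 21.6 × 120.83 = 2979.928 kcal/day.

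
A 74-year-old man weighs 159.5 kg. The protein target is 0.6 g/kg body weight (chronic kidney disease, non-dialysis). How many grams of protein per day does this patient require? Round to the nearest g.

Protein = 0.6 g/kg × 159.5 kg = 95.7 g/day.

96 g/day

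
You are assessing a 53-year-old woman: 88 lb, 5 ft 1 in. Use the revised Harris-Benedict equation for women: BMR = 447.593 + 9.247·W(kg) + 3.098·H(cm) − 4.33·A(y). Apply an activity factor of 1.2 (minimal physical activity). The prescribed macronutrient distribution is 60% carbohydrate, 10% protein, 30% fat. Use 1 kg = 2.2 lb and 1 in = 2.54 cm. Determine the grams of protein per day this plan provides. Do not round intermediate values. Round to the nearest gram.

32 g/day

Convert to metric: weight = 88 ÷ 2.2 = 40 kg; height = (5×12 + 1) × 2.54 = 61 × 2.54 = 154.94 cm.
Harris-Benedict: BMR = 447.593 + 9.247(40) + 3.098(154.94) − 4.33(53) = 1067.9871 kcal/day.
TEE = 1067.9871 × 1.2 = 1281.5845 kcal/day.
Protein energy = 10% × 1281.5845 = 128.1585 kcal.
Protein = 128.1585 ÷ 4 kcal/g = 32.0396 g.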